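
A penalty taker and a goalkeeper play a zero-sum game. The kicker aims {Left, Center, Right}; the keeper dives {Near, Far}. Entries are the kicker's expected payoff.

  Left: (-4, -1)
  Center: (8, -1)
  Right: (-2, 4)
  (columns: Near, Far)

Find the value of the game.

Row minima: Left → -4, Center → -1, Right → -2; maximin = -1.
Column maxima: Near → 8, Far → 4; minimax = 4.
-1 ≠ 4, so there is no saddle point; optimal play is mixed.
Left is strictly dominated by Right, so the kicker never plays it.
On the remaining 2×2 (Center, Right vs Near, Far):
Let the kicker play Center with probability p. Expected payoff against Near: 8p + (-2)(1−p) = 10p − 2; against Far: (-1)p + 4(1−p) = −5p + 4.
Setting these equal: 10p − 2 = −5p + 4 ⇒ 15p = 6 ⇒ p = 2/5, and the value is (10)·(2/5) − 2 = 2.
For the keeper: with q = P(Near), equating Center's and Right's payoffs gives 9q − 1 = −6q + 4 ⇒ q = 1/3.

2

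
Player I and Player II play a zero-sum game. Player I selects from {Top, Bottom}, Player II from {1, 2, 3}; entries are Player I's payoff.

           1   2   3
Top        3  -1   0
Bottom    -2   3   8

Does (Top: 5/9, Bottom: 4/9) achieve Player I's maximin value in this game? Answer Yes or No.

Against 1 this mix gives (5/9)·3 + (4/9)·(-2) = 7/9.
Against 2 this mix gives (5/9)·(-1) + (4/9)·3 = 7/9.
Against 3 this mix gives (5/9)·0 + (4/9)·8 = 32/9.
All of Player II's active replies (1, 2) yield 7/9, and no column does worse for Player I. The mix makes Player II indifferent and guarantees 7/9, so it is optimal.

Yes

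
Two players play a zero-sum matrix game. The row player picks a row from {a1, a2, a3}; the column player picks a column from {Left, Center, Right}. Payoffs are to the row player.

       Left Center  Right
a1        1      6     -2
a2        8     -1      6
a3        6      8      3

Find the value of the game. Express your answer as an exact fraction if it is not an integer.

17/4

Row minima: a1 → -2, a2 → -1, a3 → 3; maximin = 3.
Column maxima: Left → 8, Center → 8, Right → 6; minimax = 6.
3 ≠ 6, so there is no saddle point; optimal play is mixed.
a1 is strictly dominated by a3, so the row player never plays it.
Left is strictly dominated by Right (it gives the row player strictly more in every row), so the column player never plays it.
On the remaining 2×2 (a2, a3 vs Center, Right):
Let the row player play a2 with probability p. Expected payoff against Center: (-1)p + 8(1−p) = −9p + 8; against Right: 6p + 3(1−p) = 3p + 3.
Setting these equal: −9p + 8 = 3p + 3 ⇒ −12p = -5 ⇒ p = 5/12, and the value is (-9)·(5/12) + 8 = 17/4.
For the column player: with q = P(Center), equating a2's and a3's payoffs gives −7q + 6 = 5q + 3 ⇒ q = 1/4.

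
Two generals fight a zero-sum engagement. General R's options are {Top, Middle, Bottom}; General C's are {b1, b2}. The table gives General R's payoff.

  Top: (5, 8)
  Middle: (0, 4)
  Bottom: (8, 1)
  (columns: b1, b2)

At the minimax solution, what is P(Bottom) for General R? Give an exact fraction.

3/10

Row minima: Top → 5, Middle → 0, Bottom → 1; maximin = 5.
Column maxima: b1 → 8, b2 → 8; minimax = 8.
5 ≠ 8, so there is no saddle point; optimal play is mixed.
Middle is strictly dominated by Top, so General R never plays it.
On the remaining 2×2 (Top, Bottom vs b1, b2):
Let General R play Top with probability p. Expected payoff against b1: 5p + 8(1−p) = −3p + 8; against b2: 8p + 1(1−p) = 7p + 1.
Setting these equal: −3p + 8 = 7p + 1 ⇒ −10p = -7 ⇒ p = 7/10, and the value is (-3)·(7/10) + 8 = 59/10.
For General C: with q = P(b1), equating Top's and Bottom's payoffs gives −3q + 8 = 7q + 1 ⇒ q = 7/10.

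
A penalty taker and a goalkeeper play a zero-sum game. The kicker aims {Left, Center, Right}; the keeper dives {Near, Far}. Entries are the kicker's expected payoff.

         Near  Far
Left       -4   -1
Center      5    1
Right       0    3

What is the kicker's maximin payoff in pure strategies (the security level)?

1

Row minima: Left → -4, Center → 1, Right → 0.
The best of these is 1.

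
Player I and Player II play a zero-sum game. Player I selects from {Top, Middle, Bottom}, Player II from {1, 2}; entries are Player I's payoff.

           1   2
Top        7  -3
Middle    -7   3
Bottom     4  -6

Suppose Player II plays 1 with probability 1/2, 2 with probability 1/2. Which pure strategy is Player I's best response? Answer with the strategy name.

Top

Expected payoff of Top: (1/2)·7 + (1/2)·(-3) = 2.
Expected payoff of Middle: (1/2)·(-7) + (1/2)·3 = -2.
Expected payoff of Bottom: (1/2)·4 + (1/2)·(-6) = -1.
The largest is 2, so Player I's best response is Top.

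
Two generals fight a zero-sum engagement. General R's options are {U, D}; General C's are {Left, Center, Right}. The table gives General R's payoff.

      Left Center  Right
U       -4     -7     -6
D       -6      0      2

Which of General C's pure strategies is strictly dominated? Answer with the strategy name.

Right

Center holds General R's payoff strictly below Right in every row: -7 < -6, 0 < 2.
So Right is strictly dominated for General C.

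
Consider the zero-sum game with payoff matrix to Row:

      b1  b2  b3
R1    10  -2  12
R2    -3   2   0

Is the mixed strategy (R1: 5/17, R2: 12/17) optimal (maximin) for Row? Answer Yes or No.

Yes

Against b1 this mix gives (5/17)·10 + (12/17)·(-3) = 14/17.
Against b2 this mix gives (5/17)·(-2) + (12/17)·2 = 14/17.
Against b3 this mix gives (5/17)·12 + (12/17)·0 = 60/17.
All of Column's active replies (b1, b2) yield 14/17, and no column does worse for Row. The mix makes Column indifferent and guarantees 14/17, so it is optimal.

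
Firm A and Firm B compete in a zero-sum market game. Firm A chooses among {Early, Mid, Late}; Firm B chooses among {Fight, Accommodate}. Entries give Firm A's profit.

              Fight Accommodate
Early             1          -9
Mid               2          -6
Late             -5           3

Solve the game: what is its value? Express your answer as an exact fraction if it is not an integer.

Row minima: Early → -9, Mid → -6, Late → -5; maximin = -5.
Column maxima: Fight → 2, Accommodate → 3; minimax = 2.
-5 ≠ 2, so there is no saddle point; optimal play is mixed.
Early is strictly dominated by Mid, so Firm A never plays it.
On the remaining 2×2 (Mid, Late vs Fight, Accommodate):
Let Firm A play Mid with probability p. Expected payoff against Fight: 2p + (-5)(1−p) = 7p − 5; against Accommodate: (-6)p + 3(1−p) = −9p + 3.
Setting these equal: 7p − 5 = −9p + 3 ⇒ 16p = 8 ⇒ p = 1/2, and the value is (7)·(1/2) − 5 = -3/2.
For Firm B: with q = P(Fight), equating Mid's and Late's payoffs gives 8q − 6 = −8q + 3 ⇒ q = 9/16.

-3/2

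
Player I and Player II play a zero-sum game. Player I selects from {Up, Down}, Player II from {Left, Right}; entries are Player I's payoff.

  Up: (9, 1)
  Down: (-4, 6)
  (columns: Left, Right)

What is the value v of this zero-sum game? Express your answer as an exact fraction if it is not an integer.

Row minima: Up → 1, Down → -4; maximin = 1.
Column maxima: Left → 9, Right → 6; minimax = 6.
1 ≠ 6, so there is no saddle point; optimal play is mixed.
Let Player I play Up with probability p. Expected payoff against Left: 9p + (-4)(1−p) = 13p − 4; against Right: 1p + 6(1−p) = −5p + 6.
Setting these equal: 13p − 4 = −5p + 6 ⇒ 18p = 10 ⇒ p = 5/9, and the value is (13)·(5/9) − 4 = 29/9.
For Player II: with q = P(Left), equating Up's and Down's payoffs gives 8q + 1 = −10q + 6 ⇒ q = 5/18.

29/9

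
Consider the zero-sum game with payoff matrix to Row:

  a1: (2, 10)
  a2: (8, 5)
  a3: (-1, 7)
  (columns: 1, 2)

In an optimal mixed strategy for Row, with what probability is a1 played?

Row minima: a1 → 2, a2 → 5, a3 → -1; maximin = 5.
Column maxima: 1 → 8, 2 → 10; minimax = 8.
5 ≠ 8, so there is no saddle point; optimal play is mixed.
a3 is strictly dominated by a1, so Row never plays it.
On the remaining 2×2 (a1, a2 vs 1, 2):
Let Row play a1 with probability p. Expected payoff against 1: 2p + 8(1−p) = −6p + 8; against 2: 10p + 5(1−p) = 5p + 5.
Setting these equal: −6p + 8 = 5p + 5 ⇒ −11p = -3 ⇒ p = 3/11, and the value is (-6)·(3/11) + 8 = 70/11.
For Column: with q = P(1), equating a1's and a2's payoffs gives −8q + 10 = 3q + 5 ⇒ q = 5/11.

3/11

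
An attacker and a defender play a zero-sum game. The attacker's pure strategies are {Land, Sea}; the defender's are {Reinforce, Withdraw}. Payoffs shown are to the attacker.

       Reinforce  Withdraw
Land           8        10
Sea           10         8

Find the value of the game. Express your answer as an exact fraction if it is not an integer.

9

Row minima: Land → 8, Sea → 8; maximin = 8.
Column maxima: Reinforce → 10, Withdraw → 10; minimax = 10.
8 ≠ 10, so there is no saddle point; optimal play is mixed.
Let the attacker play Land with probability p. Expected payoff against Reinforce: 8p + 10(1−p) = −2p + 10; against Withdraw: 10p + 8(1−p) = 2p + 8.
Setting these equal: −2p + 10 = 2p + 8 ⇒ −4p = -2 ⇒ p = 1/2, and the value is (-2)·(1/2) + 10 = 9.
For the defender: with q = P(Reinforce), equating Land's and Sea's payoffs gives −2q + 10 = 2q + 8 ⇒ q = 1/2.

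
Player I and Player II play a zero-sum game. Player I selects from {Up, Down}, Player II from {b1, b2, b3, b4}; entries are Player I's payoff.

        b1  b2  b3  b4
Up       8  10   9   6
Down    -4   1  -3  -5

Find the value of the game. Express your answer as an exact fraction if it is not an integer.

6

Row minima: Up → 6, Down → -5; maximin = 6.
Column maxima: b1 → 8, b2 → 10, b3 → 9, b4 → 6; minimax = 6.
Since maximin = minimax = 6, there is a saddle point and the value is 6.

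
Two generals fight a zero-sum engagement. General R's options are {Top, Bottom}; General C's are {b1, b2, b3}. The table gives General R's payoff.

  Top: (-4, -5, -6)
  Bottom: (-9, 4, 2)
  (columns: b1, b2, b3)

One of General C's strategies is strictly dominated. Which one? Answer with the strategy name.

b3 holds General R's payoff strictly below b2 in every row: -6 < -5, 2 < 4.
So b2 is strictly dominated for General C.

b2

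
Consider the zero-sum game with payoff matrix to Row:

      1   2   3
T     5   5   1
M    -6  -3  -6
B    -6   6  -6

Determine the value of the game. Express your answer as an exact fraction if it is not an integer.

Row minima: T → 1, M → -6, B → -6; maximin = 1.
Column maxima: 1 → 5, 2 → 6, 3 → 1; minimax = 1.
Since maximin = minimax = 1, there is a saddle point and the value is 1.

1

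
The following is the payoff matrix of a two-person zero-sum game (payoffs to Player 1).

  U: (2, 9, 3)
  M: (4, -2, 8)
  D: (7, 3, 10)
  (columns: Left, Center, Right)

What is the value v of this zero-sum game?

Row minima: U → 2, M → -2, D → 3; maximin = 3.
Column maxima: Left → 7, Center → 9, Right → 10; minimax = 7.
3 ≠ 7, so there is no saddle point; optimal play is mixed.
M is strictly dominated by D, so Player 1 never plays it.
Right is strictly dominated by Left (it gives Player 1 strictly more in every row), so Player 2 never plays it.
On the remaining 2×2 (U, D vs Left, Center):
Let Player 1 play U with probability p. Expected payoff against Left: 2p + 7(1−p) = −5p + 7; against Center: 9p + 3(1−p) = 6p + 3.
Setting these equal: −5p + 7 = 6p + 3 ⇒ −11p = -4 ⇒ p = 4/11, and the value is (-5)·(4/11) + 7 = 57/11.
For Player 2: with q = P(Left), equating U's and D's payoffs gives −7q + 9 = 4q + 3 ⇒ q = 6/11.

57/11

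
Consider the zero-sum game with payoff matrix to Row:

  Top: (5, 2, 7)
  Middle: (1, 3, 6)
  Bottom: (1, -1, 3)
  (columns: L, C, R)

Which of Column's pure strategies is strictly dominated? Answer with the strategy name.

R

L holds Row's payoff strictly below R in every row: 5 < 7, 1 < 6, 1 < 3.
So R is strictly dominated for Column.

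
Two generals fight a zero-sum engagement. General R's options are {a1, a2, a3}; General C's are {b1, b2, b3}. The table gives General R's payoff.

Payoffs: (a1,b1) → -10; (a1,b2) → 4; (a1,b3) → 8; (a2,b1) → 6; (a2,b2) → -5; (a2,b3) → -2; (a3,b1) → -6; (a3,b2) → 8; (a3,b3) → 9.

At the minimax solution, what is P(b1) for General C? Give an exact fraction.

Row minima: a1 → -10, a2 → -5, a3 → -6; maximin = -5.
Column maxima: b1 → 6, b2 → 8, b3 → 9; minimax = 6.
-5 ≠ 6, so there is no saddle point; optimal play is mixed.
a1 is strictly dominated by a3, so General R never plays it.
b3 is strictly dominated by b2 (it gives General R strictly more in every row), so General C never plays it.
On the remaining 2×2 (a2, a3 vs b1, b2):
Let General R play a2 with probability p. Expected payoff against b1: 6p + (-6)(1−p) = 12p − 6; against b2: (-5)p + 8(1−p) = −13p + 8.
Setting these equal: 12p − 6 = −13p + 8 ⇒ 25p = 14 ⇒ p = 14/25, and the value is (12)·(14/25) − 6 = 18/25.
For General C: with q = P(b1), equating a2's and a3's payoffs gives 11q − 5 = −14q + 8 ⇒ q = 13/25.

13/25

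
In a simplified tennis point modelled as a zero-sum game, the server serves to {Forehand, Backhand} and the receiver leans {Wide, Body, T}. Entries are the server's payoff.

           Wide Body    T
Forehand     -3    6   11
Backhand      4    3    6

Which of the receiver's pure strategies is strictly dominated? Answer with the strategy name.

T

Wide holds the server's payoff strictly below T in every row: -3 < 11, 4 < 6.
So T is strictly dominated for the receiver.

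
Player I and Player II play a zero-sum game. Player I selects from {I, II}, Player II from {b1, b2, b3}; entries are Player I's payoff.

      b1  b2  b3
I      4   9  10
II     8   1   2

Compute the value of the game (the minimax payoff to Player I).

Row minima: I → 4, II → 1; maximin = 4.
Column maxima: b1 → 8, b2 → 9, b3 → 10; minimax = 8.
4 ≠ 8, so there is no saddle point; optimal play is mixed.
b3 is strictly dominated by b2 (it gives Player I strictly more in every row), so Player II never plays it.
On the remaining 2×2 (I, II vs b1, b2):
Let Player I play I with probability p. Expected payoff against b1: 4p + 8(1−p) = −4p + 8; against b2: 9p + 1(1−p) = 8p + 1.
Setting these equal: −4p + 8 = 8p + 1 ⇒ −12p = -7 ⇒ p = 7/12, and the value is (-4)·(7/12) + 8 = 17/3.
For Player II: with q = P(b1), equating I's and II's payoffs gives −5q + 9 = 7q + 1 ⇒ q = 2/3.

17/3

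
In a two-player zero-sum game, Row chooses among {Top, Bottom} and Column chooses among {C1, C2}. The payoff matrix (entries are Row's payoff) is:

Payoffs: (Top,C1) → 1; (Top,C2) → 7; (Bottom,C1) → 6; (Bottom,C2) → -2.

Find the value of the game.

22/7

Row minima: Top → 1, Bottom → -2; maximin = 1.
Column maxima: C1 → 6, C2 → 7; minimax = 6.
1 ≠ 6, so there is no saddle point; optimal play is mixed.
Let Row play Top with probability p. Expected payoff against C1: 1p + 6(1−p) = −5p + 6; against C2: 7p + (-2)(1−p) = 9p − 2.
Setting these equal: −5p + 6 = 9p − 2 ⇒ −14p = -8 ⇒ p = 4/7, and the value is (-5)·(4/7) + 6 = 22/7.
For Column: with q = P(C1), equating Top's and Bottom's payoffs gives −6q + 7 = 8q − 2 ⇒ q = 9/14.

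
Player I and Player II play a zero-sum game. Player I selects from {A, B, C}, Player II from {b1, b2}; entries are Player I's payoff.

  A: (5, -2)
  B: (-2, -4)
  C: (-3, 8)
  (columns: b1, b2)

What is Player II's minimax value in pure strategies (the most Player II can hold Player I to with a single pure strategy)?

5

Column maxima: b1 → 5, b2 → 8.
The smallest of these is 5.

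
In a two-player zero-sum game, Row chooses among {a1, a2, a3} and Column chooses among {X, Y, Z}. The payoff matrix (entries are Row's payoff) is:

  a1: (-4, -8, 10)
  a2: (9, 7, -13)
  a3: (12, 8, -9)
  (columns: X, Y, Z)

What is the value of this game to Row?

8/35

Row minima: a1 → -8, a2 → -13, a3 → -9; maximin = -8.
Column maxima: X → 12, Y → 8, Z → 10; minimax = 8.
-8 ≠ 8, so there is no saddle point; optimal play is mixed.
a2 is strictly dominated by a3, so Row never plays it.
X is strictly dominated by Y (it gives Row strictly more in every row), so Column never plays it.
On the remaining 2×2 (a1, a3 vs Y, Z):
Let Row play a1 with probability p. Expected payoff against Y: (-8)p + 8(1−p) = −16p + 8; against Z: 10p + (-9)(1−p) = 19p − 9.
Setting these equal: −16p + 8 = 19p − 9 ⇒ −35p = -17 ⇒ p = 17/35, and the value is (-16)·(17/35) + 8 = 8/35.
For Column: with q = P(Y), equating a1's and a3's payoffs gives −18q + 10 = 17q − 9 ⇒ q = 19/35.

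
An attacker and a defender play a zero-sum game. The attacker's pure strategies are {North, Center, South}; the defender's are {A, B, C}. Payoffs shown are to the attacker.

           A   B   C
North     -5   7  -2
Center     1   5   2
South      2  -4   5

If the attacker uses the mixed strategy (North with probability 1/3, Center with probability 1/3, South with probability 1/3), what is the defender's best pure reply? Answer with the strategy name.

A

If the defender plays A, the attacker's expected payoff is (1/3)·(-5) + (1/3)·1 + (1/3)·2 = -2/3.
If the defender plays B, the attacker's expected payoff is (1/3)·7 + (1/3)·5 + (1/3)·(-4) = 8/3.
If the defender plays C, the attacker's expected payoff is (1/3)·(-2) + (1/3)·2 + (1/3)·5 = 5/3.
The defender minimizes the attacker's payoff; the smallest is -2/3, so the best response is A.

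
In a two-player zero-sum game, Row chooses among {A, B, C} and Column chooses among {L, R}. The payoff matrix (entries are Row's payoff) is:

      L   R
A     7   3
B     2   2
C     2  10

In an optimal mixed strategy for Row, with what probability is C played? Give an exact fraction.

1/3

Row minima: A → 3, B → 2, C → 2; maximin = 3.
Column maxima: L → 7, R → 10; minimax = 7.
3 ≠ 7, so there is no saddle point; optimal play is mixed.
B is strictly dominated by A, so Row never plays it.
On the remaining 2×2 (A, C vs L, R):
Let Row play A with probability p. Expected payoff against L: 7p + 2(1−p) = 5p + 2; against R: 3p + 10(1−p) = −7p + 10.
Setting these equal: 5p + 2 = −7p + 10 ⇒ 12p = 8 ⇒ p = 2/3, and the value is (5)·(2/3) + 2 = 16/3.
For Column: with q = P(L), equating A's and C's payoffs gives 4q + 3 = −8q + 10 ⇒ q = 7/12.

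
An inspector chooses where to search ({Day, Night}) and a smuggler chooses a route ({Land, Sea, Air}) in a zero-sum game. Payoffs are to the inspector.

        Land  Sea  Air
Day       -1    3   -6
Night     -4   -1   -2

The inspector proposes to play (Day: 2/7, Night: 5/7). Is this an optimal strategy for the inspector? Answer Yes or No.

Against Land this mix gives (2/7)·(-1) + (5/7)·(-4) = -22/7.
Against Sea this mix gives (2/7)·3 + (5/7)·(-1) = 1/7.
Against Air this mix gives (2/7)·(-6) + (5/7)·(-2) = -22/7.
All of the smuggler's active replies (Land, Air) yield -22/7, and no column does worse for the inspector. The mix makes the smuggler indifferent and guarantees -22/7, so it is optimal.

Yes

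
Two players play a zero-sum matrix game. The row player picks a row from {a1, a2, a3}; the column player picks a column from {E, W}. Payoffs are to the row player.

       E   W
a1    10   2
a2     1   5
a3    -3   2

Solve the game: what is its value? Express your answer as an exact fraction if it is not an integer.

Row minima: a1 → 2, a2 → 1, a3 → -3; maximin = 2.
Column maxima: E → 10, W → 5; minimax = 5.
2 ≠ 5, so there is no saddle point; optimal play is mixed.
a3 is strictly dominated by a2, so the row player never plays it.
On the remaining 2×2 (a1, a2 vs E, W):
Let the row player play a1 with probability p. Expected payoff against E: 10p + 1(1−p) = 9p + 1; against W: 2p + 5(1−p) = −3p + 5.
Setting these equal: 9p + 1 = −3p + 5 ⇒ 12p = 4 ⇒ p = 1/3, and the value is (9)·(1/3) + 1 = 4.
For the column player: with q = P(E), equating a1's and a2's payoffs gives 8q + 2 = −4q + 5 ⇒ q = 1/4.

4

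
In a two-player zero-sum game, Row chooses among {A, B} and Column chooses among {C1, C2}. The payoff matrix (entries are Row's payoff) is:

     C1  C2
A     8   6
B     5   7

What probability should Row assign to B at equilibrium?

Row minima: A → 6, B → 5; maximin = 6.
Column maxima: C1 → 8, C2 → 7; minimax = 7.
6 ≠ 7, so there is no saddle point; optimal play is mixed.
Let Row play A with probability p. Expected payoff against C1: 8p + 5(1−p) = 3p + 5; against C2: 6p + 7(1−p) = −p + 7.
Setting these equal: 3p + 5 = −p + 7 ⇒ 4p = 2 ⇒ p = 1/2, and the value is (3)·(1/2) + 5 = 13/2.
For Column: with q = P(C1), equating A's and B's payoffs gives 2q + 6 = −2q + 7 ⇒ q = 1/4.

1/2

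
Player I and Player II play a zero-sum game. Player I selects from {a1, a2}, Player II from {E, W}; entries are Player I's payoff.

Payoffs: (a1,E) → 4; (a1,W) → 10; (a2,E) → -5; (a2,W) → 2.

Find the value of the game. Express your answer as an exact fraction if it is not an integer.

Row minima: a1 → 4, a2 → -5; maximin = 4.
Column maxima: E → 4, W → 10; minimax = 4.
Since maximin = minimax = 4, there is a saddle point and the value is 4.

4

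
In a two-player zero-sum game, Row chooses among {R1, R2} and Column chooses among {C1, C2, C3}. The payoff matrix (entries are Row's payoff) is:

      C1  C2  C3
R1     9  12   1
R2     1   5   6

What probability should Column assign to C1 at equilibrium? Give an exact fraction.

5/13

Row minima: R1 → 1, R2 → 1; maximin = 1.
Column maxima: C1 → 9, C2 → 12, C3 → 6; minimax = 6.
1 ≠ 6, so there is no saddle point; optimal play is mixed.
C2 is strictly dominated by C1 (it gives Row strictly more in every row), so Column never plays it.
On the remaining 2×2 (R1, R2 vs C1, C3):
Let Row play R1 with probability p. Expected payoff against C1: 9p + 1(1−p) = 8p + 1; against C3: 1p + 6(1−p) = −5p + 6.
Setting these equal: 8p + 1 = −5p + 6 ⇒ 13p = 5 ⇒ p = 5/13, and the value is (8)·(5/13) + 1 = 53/13.
For Column: with q = P(C1), equating R1's and R2's payoffs gives 8q + 1 = −5q + 6 ⇒ q = 5/13.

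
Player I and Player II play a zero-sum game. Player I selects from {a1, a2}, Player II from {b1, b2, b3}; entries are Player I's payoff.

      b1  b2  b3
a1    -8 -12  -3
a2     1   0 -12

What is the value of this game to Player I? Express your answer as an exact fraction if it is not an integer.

Row minima: a1 → -12, a2 → -12; maximin = -12.
Column maxima: b1 → 1, b2 → 0, b3 → -3; minimax = -3.
-12 ≠ -3, so there is no saddle point; optimal play is mixed.
b1 is strictly dominated by b2 (it gives Player I strictly more in every row), so Player II never plays it.
On the remaining 2×2 (a1, a2 vs b2, b3):
Let Player I play a1 with probability p. Expected payoff against b2: (-12)p + 0(1−p) = −12p; against b3: (-3)p + (-12)(1−p) = 9p − 12.
Setting these equal: −12p = 9p − 12 ⇒ −21p = -12 ⇒ p = 4/7, and the value is (-12)·(4/7) = -48/7.
For Player II: with q = P(b2), equating a1's and a2's payoffs gives −9q − 3 = 12q − 12 ⇒ q = 3/7.

-48/7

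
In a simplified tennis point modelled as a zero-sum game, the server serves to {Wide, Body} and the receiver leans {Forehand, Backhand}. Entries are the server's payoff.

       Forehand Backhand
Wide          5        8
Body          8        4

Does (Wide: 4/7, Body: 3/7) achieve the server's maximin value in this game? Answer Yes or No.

Yes

Against Forehand this mix gives (4/7)·5 + (3/7)·8 = 44/7.
Against Backhand this mix gives (4/7)·8 + (3/7)·4 = 44/7.
All of the receiver's active replies (Forehand, Backhand) yield 44/7, and no column does worse for the server. The mix makes the receiver indifferent and guarantees 44/7, so it is optimal.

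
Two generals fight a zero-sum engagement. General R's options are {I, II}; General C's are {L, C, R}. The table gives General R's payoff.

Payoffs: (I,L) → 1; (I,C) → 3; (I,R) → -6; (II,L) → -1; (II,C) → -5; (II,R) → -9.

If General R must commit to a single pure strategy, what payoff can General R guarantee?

-6

Row minima: I → -6, II → -9.
The best of these is -6.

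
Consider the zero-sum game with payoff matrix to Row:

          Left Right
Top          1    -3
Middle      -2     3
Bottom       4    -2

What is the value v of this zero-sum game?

8/11

Row minima: Top → -3, Middle → -2, Bottom → -2; maximin = -2.
Column maxima: Left → 4, Right → 3; minimax = 3.
-2 ≠ 3, so there is no saddle point; optimal play is mixed.
Top is strictly dominated by Bottom, so Row never plays it.
On the remaining 2×2 (Middle, Bottom vs Left, Right):
Let Row play Middle with probability p. Expected payoff against Left: (-2)p + 4(1−p) = −6p + 4; against Right: 3p + (-2)(1−p) = 5p − 2.
Setting these equal: −6p + 4 = 5p − 2 ⇒ −11p = -6 ⇒ p = 6/11, and the value is (-6)·(6/11) + 4 = 8/11.
For Column: with q = P(Left), equating Middle's and Bottom's payoffs gives −5q + 3 = 6q − 2 ⇒ q = 5/11.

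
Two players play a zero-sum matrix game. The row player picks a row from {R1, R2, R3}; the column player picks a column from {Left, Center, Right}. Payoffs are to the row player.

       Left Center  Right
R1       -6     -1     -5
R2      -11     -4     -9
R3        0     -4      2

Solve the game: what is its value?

-8/3

Row minima: R1 → -6, R2 → -11, R3 → -4; maximin = -4.
Column maxima: Left → 0, Center → -1, Right → 2; minimax = -1.
-4 ≠ -1, so there is no saddle point; optimal play is mixed.
R2 is strictly dominated by R1, so the row player never plays it.
Right is strictly dominated by Left (it gives the row player strictly more in every row), so the column player never plays it.
On the remaining 2×2 (R1, R3 vs Left, Center):
Let the row player play R1 with probability p. Expected payoff against Left: (-6)p + 0(1−p) = −6p; against Center: (-1)p + (-4)(1−p) = 3p − 4.
Setting these equal: −6p = 3p − 4 ⇒ −9p = -4 ⇒ p = 4/9, and the value is (-6)·(4/9) = -8/3.
For the column player: with q = P(Left), equating R1's and R3's payoffs gives −5q − 1 = 4q − 4 ⇒ q = 1/3.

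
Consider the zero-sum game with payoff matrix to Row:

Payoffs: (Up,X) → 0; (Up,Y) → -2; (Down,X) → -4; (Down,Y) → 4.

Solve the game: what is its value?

Row minima: Up → -2, Down → -4; maximin = -2.
Column maxima: X → 0, Y → 4; minimax = 0.
-2 ≠ 0, so there is no saddle point; optimal play is mixed.
Let Row play Up with probability p. Expected payoff against X: 0p + (-4)(1−p) = 4p − 4; against Y: (-2)p + 4(1−p) = −6p + 4.
Setting these equal: 4p − 4 = −6p + 4 ⇒ 10p = 8 ⇒ p = 4/5, and the value is (4)·(4/5) − 4 = -4/5.
For Column: with q = P(X), equating Up's and Down's payoffs gives 2q − 2 = −8q + 4 ⇒ q = 3/5.

-4/5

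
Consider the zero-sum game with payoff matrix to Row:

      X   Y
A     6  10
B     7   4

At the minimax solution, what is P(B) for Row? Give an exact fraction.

Row minima: A → 6, B → 4; maximin = 6.
Column maxima: X → 7, Y → 10; minimax = 7.
6 ≠ 7, so there is no saddle point; optimal play is mixed.
Let Row play A with probability p. Expected payoff against X: 6p + 7(1−p) = −p + 7; against Y: 10p + 4(1−p) = 6p + 4.
Setting these equal: −p + 7 = 6p + 4 ⇒ −7p = -3 ⇒ p = 3/7, and the value is (-1)·(3/7) + 7 = 46/7.
For Column: with q = P(X), equating A's and B's payoffs gives −4q + 10 = 3q + 4 ⇒ q = 6/7.

4/7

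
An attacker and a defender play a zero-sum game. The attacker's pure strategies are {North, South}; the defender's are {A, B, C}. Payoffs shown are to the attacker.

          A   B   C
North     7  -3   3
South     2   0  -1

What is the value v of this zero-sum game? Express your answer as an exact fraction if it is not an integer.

-3/7

Row minima: North → -3, South → -1; maximin = -1.
Column maxima: A → 7, B → 0, C → 3; minimax = 0.
-1 ≠ 0, so there is no saddle point; optimal play is mixed.
A is strictly dominated by B (it gives the attacker strictly more in every row), so the defender never plays it.
On the remaining 2×2 (North, South vs B, C):
Let the attacker play North with probability p. Expected payoff against B: (-3)p + 0(1−p) = −3p; against C: 3p + (-1)(1−p) = 4p − 1.
Setting these equal: −3p = 4p − 1 ⇒ −7p = -1 ⇒ p = 1/7, and the value is (-3)·(1/7) = -3/7.
For the defender: with q = P(B), equating North's and South's payoffs gives −6q + 3 = q − 1 ⇒ q = 4/7.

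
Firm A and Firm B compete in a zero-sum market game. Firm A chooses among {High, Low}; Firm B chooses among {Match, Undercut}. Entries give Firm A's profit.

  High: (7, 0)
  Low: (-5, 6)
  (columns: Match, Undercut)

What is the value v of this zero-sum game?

7/3

Row minima: High → 0, Low → -5; maximin = 0.
Column maxima: Match → 7, Undercut → 6; minimax = 6.
0 ≠ 6, so there is no saddle point; optimal play is mixed.
Let Firm A play High with probability p. Expected payoff against Match: 7p + (-5)(1−p) = 12p − 5; against Undercut: 0p + 6(1−p) = −6p + 6.
Setting these equal: 12p − 5 = −6p + 6 ⇒ 18p = 11 ⇒ p = 11/18, and the value is (12)·(11/18) − 5 = 7/3.
For Firm B: with q = P(Match), equating High's and Low's payoffs gives 7q = −11q + 6 ⇒ q = 1/3.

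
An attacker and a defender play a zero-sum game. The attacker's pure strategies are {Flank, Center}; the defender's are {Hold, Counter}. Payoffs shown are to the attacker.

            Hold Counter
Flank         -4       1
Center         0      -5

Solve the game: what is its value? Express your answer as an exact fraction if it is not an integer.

-2

Row minima: Flank → -4, Center → -5; maximin = -4.
Column maxima: Hold → 0, Counter → 1; minimax = 0.
-4 ≠ 0, so there is no saddle point; optimal play is mixed.
Let the attacker play Flank with probability p. Expected payoff against Hold: (-4)p + 0(1−p) = −4p; against Counter: 1p + (-5)(1−p) = 6p − 5.
Setting these equal: −4p = 6p − 5 ⇒ −10p = -5 ⇒ p = 1/2, and the value is (-4)·(1/2) = -2.
For the defender: with q = P(Hold), equating Flank's and Center's payoffs gives −5q + 1 = 5q − 5 ⇒ q = 3/5.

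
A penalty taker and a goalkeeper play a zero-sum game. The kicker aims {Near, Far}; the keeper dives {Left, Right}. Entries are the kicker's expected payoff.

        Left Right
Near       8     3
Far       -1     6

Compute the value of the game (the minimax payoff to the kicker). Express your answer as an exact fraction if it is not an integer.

Row minima: Near → 3, Far → -1; maximin = 3.
Column maxima: Left → 8, Right → 6; minimax = 6.
3 ≠ 6, so there is no saddle point; optimal play is mixed.
Let the kicker play Near with probability p. Expected payoff against Left: 8p + (-1)(1−p) = 9p − 1; against Right: 3p + 6(1−p) = −3p + 6.
Setting these equal: 9p − 1 = −3p + 6 ⇒ 12p = 7 ⇒ p = 7/12, and the value is (9)·(7/12) − 1 = 17/4.
For the keeper: with q = P(Left), equating Near's and Far's payoffs gives 5q + 3 = −7q + 6 ⇒ q = 1/4.

17/4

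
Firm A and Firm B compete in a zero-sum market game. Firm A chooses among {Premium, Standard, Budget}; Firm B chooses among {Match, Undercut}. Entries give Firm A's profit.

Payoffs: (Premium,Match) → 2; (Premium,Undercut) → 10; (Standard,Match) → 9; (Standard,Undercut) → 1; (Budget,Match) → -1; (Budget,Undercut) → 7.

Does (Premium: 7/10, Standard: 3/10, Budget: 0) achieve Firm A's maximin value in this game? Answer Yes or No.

Against Match this mix gives (7/10)·2 + (3/10)·9 = 41/10.
Against Undercut this mix gives (7/10)·10 + (3/10)·1 = 73/10.
Firm B will play Match, holding Firm A to 41/10. Shifting weight toward the row that does better against Match would raise this floor (the equalizing mix achieves 11/2 against both Match and Undercut), so the proposed strategy is not optimal.

No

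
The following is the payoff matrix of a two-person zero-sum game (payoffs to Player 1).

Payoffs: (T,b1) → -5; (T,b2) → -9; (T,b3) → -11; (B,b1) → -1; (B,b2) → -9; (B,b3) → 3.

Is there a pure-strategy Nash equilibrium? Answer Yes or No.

Row minima: T → -11, B → -9; maximin = -9.
Column maxima: b1 → -1, b2 → -9, b3 → 3; minimax = -9.
maximin = minimax = -9, so a saddle point exists.

Yes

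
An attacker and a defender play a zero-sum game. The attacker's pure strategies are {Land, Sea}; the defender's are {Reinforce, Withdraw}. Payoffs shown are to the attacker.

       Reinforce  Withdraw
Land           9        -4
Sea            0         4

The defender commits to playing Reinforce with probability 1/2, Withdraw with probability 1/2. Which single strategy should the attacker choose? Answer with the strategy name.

Land

Expected payoff of Land: (1/2)·9 + (1/2)·(-4) = 5/2.
Expected payoff of Sea: (1/2)·0 + (1/2)·4 = 2.
The largest is 5/2, so the attacker's best response is Land.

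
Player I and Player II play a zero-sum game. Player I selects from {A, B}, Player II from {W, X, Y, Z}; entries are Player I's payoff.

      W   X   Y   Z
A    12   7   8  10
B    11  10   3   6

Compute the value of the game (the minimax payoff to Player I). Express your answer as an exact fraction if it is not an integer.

Row minima: A → 7, B → 3; maximin = 7.
Column maxima: W → 12, X → 10, Y → 8, Z → 10; minimax = 8.
7 ≠ 8, so there is no saddle point; optimal play is mixed.
W is strictly dominated by X (it gives Player I strictly more in every row), so Player II never plays it.
Z is strictly dominated by Y (it gives Player I strictly more in every row), so Player II never plays it.
On the remaining 2×2 (A, B vs X, Y):
Let Player I play A with probability p. Expected payoff against X: 7p + 10(1−p) = −3p + 10; against Y: 8p + 3(1−p) = 5p + 3.
Setting these equal: −3p + 10 = 5p + 3 ⇒ −8p = -7 ⇒ p = 7/8, and the value is (-3)·(7/8) + 10 = 59/8.
For Player II: with q = P(X), equating A's and B's payoffs gives −q + 8 = 7q + 3 ⇒ q = 5/8.

59/8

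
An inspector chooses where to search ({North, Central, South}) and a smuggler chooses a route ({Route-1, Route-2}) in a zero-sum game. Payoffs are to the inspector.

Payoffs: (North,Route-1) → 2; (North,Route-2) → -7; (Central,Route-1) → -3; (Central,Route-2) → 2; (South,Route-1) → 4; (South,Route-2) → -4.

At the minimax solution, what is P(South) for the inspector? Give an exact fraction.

5/13

Row minima: North → -7, Central → -3, South → -4; maximin = -3.
Column maxima: Route-1 → 4, Route-2 → 2; minimax = 2.
-3 ≠ 2, so there is no saddle point; optimal play is mixed.
North is strictly dominated by South, so the inspector never plays it.
On the remaining 2×2 (Central, South vs Route-1, Route-2):
Let the inspector play Central with probability p. Expected payoff against Route-1: (-3)p + 4(1−p) = −7p + 4; against Route-2: 2p + (-4)(1−p) = 6p − 4.
Setting these equal: −7p + 4 = 6p − 4 ⇒ −13p = -8 ⇒ p = 8/13, and the value is (-7)·(8/13) + 4 = -4/13.
For the smuggler: with q = P(Route-1), equating Central's and South's payoffs gives −5q + 2 = 8q − 4 ⇒ q = 6/13.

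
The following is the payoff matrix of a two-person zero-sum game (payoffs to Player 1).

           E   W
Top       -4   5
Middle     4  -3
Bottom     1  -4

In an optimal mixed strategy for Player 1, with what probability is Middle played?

Row minima: Top → -4, Middle → -3, Bottom → -4; maximin = -3.
Column maxima: E → 4, W → 5; minimax = 4.
-3 ≠ 4, so there is no saddle point; optimal play is mixed.
Bottom is strictly dominated by Middle, so Player 1 never plays it.
On the remaining 2×2 (Top, Middle vs E, W):
Let Player 1 play Top with probability p. Expected payoff against E: (-4)p + 4(1−p) = −8p + 4; against W: 5p + (-3)(1−p) = 8p − 3.
Setting these equal: −8p + 4 = 8p − 3 ⇒ −16p = -7 ⇒ p = 7/16, and the value is (-8)·(7/16) + 4 = 1/2.
For Player 2: with q = P(E), equating Top's and Middle's payoffs gives −9q + 5 = 7q − 3 ⇒ q = 1/2.

9/16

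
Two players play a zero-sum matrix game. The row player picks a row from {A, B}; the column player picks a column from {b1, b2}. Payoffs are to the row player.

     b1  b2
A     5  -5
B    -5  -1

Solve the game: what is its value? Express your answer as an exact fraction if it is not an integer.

-15/7

Row minima: A → -5, B → -5; maximin = -5.
Column maxima: b1 → 5, b2 → -1; minimax = -1.
-5 ≠ -1, so there is no saddle point; optimal play is mixed.
Let the row player play A with probability p. Expected payoff against b1: 5p + (-5)(1−p) = 10p − 5; against b2: (-5)p + (-1)(1−p) = −4p − 1.
Setting these equal: 10p − 5 = −4p − 1 ⇒ 14p = 4 ⇒ p = 2/7, and the value is (10)·(2/7) − 5 = -15/7.
For the column player: with q = P(b1), equating A's and B's payoffs gives 10q − 5 = −4q − 1 ⇒ q = 2/7.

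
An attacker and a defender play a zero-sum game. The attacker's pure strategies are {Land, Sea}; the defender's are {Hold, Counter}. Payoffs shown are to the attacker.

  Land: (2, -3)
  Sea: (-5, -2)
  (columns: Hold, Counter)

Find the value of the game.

-19/8

Row minima: Land → -3, Sea → -5; maximin = -3.
Column maxima: Hold → 2, Counter → -2; minimax = -2.
-3 ≠ -2, so there is no saddle point; optimal play is mixed.
Let the attacker play Land with probability p. Expected payoff against Hold: 2p + (-5)(1−p) = 7p − 5; against Counter: (-3)p + (-2)(1−p) = −p − 2.
Setting these equal: 7p − 5 = −p − 2 ⇒ 8p = 3 ⇒ p = 3/8, and the value is (7)·(3/8) − 5 = -19/8.
For the defender: with q = P(Hold), equating Land's and Sea's payoffs gives 5q − 3 = −3q − 2 ⇒ q = 1/8.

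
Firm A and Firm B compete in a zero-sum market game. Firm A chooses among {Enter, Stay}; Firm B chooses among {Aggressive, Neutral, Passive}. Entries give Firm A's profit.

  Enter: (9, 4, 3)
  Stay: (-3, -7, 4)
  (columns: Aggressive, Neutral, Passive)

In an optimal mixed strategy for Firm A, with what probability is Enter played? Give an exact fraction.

Row minima: Enter → 3, Stay → -7; maximin = 3.
Column maxima: Aggressive → 9, Neutral → 4, Passive → 4; minimax = 4.
3 ≠ 4, so there is no saddle point; optimal play is mixed.
Aggressive is strictly dominated by Neutral (it gives Firm A strictly more in every row), so Firm B never plays it.
On the remaining 2×2 (Enter, Stay vs Neutral, Passive):
Let Firm A play Enter with probability p. Expected payoff against Neutral: 4p + (-7)(1−p) = 11p − 7; against Passive: 3p + 4(1−p) = −p + 4.
Setting these equal: 11p − 7 = −p + 4 ⇒ 12p = 11 ⇒ p = 11/12, and the value is (11)·(11/12) − 7 = 37/12.
For Firm B: with q = P(Neutral), equating Enter's and Stay's payoffs gives q + 3 = −11q + 4 ⇒ q = 1/12.

11/12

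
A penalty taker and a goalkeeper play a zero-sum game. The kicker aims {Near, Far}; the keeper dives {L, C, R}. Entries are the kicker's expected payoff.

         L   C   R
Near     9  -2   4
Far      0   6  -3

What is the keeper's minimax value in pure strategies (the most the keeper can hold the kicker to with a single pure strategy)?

Column maxima: L → 9, C → 6, R → 4.
The smallest of these is 4.

4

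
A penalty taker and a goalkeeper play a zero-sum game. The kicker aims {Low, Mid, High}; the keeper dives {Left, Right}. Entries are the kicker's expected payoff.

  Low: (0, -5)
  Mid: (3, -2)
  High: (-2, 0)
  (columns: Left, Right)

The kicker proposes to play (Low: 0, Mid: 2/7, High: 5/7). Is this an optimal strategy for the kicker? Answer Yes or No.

Against Left this mix gives (2/7)·3 + (5/7)·(-2) = -4/7.
Against Right this mix gives (2/7)·(-2) + (5/7)·0 = -4/7.
All of the keeper's active replies (Left, Right) yield -4/7, and no column does worse for the kicker. The mix makes the keeper indifferent and guarantees -4/7, so it is optimal.

Yes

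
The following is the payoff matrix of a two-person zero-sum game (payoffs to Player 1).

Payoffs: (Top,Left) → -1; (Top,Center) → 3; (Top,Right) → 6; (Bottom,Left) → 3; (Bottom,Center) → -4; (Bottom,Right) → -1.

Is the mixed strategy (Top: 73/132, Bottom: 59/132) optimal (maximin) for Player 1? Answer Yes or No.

No

Against Left this mix gives (73/132)·(-1) + (59/132)·3 = 26/33.
Against Center this mix gives (73/132)·3 + (59/132)·(-4) = -17/132.
Against Right this mix gives (73/132)·6 + (59/132)·(-1) = 379/132.
Player 2 will play Center, holding Player 1 to -17/132. Shifting weight toward the row that does better against Center would raise this floor (the equalizing mix achieves 5/11 against both Center and Left), so the proposed strategy is not optimal.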